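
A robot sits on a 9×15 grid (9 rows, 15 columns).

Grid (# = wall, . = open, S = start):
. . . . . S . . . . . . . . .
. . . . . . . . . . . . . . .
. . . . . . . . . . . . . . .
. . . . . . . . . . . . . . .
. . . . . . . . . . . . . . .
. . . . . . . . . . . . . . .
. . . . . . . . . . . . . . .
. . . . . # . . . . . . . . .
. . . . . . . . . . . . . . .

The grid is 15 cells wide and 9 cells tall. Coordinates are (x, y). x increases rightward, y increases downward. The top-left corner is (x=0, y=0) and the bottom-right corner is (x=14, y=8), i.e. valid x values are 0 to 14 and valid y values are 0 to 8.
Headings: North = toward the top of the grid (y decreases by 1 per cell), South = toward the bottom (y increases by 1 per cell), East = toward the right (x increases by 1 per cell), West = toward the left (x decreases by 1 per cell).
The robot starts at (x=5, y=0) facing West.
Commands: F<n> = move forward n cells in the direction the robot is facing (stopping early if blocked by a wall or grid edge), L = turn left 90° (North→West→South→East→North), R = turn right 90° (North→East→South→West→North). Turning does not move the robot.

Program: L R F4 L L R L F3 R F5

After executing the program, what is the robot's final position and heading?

Start: (x=5, y=0), facing West
  L: turn left, now facing South
  R: turn right, now facing West
  F4: move forward 4, now at (x=1, y=0)
  L: turn left, now facing South
  L: turn left, now facing East
  R: turn right, now facing South
  L: turn left, now facing East
  F3: move forward 3, now at (x=4, y=0)
  R: turn right, now facing South
  F5: move forward 5, now at (x=4, y=5)
Final: (x=4, y=5), facing South

Answer: Final position: (x=4, y=5), facing South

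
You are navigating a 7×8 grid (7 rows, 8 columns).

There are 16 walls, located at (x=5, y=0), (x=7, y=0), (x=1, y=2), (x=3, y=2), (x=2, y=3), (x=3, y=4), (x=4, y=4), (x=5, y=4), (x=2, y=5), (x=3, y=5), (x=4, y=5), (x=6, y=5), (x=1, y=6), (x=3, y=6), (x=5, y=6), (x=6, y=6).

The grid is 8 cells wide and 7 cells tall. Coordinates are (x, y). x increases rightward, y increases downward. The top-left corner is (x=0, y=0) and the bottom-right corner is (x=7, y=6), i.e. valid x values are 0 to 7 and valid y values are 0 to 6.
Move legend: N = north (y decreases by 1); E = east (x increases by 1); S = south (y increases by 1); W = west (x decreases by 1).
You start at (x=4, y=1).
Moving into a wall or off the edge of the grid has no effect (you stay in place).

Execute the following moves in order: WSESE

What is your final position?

Start: (x=4, y=1)
  W (west): (x=4, y=1) -> (x=3, y=1)
  S (south): blocked, stay at (x=3, y=1)
  E (east): (x=3, y=1) -> (x=4, y=1)
  S (south): (x=4, y=1) -> (x=4, y=2)
  E (east): (x=4, y=2) -> (x=5, y=2)
Final: (x=5, y=2)

Answer: Final position: (x=5, y=2)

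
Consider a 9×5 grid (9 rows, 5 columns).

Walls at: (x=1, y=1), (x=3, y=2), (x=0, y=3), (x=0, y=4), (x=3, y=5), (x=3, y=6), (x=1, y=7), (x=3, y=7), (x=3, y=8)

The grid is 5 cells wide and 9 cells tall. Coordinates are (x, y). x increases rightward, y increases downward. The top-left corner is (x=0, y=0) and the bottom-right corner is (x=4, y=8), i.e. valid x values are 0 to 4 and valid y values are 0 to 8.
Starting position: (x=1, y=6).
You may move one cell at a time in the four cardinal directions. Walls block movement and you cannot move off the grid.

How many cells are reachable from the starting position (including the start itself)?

Answer: Reachable cells: 36

Derivation:
BFS flood-fill from (x=1, y=6):
  Distance 0: (x=1, y=6)
  Distance 1: (x=1, y=5), (x=0, y=6), (x=2, y=6)
  Distance 2: (x=1, y=4), (x=0, y=5), (x=2, y=5), (x=0, y=7), (x=2, y=7)
  Distance 3: (x=1, y=3), (x=2, y=4), (x=0, y=8), (x=2, y=8)
  Distance 4: (x=1, y=2), (x=2, y=3), (x=3, y=4), (x=1, y=8)
  Distance 5: (x=0, y=2), (x=2, y=2), (x=3, y=3), (x=4, y=4)
  Distance 6: (x=0, y=1), (x=2, y=1), (x=4, y=3), (x=4, y=5)
  Distance 7: (x=0, y=0), (x=2, y=0), (x=3, y=1), (x=4, y=2), (x=4, y=6)
  Distance 8: (x=1, y=0), (x=3, y=0), (x=4, y=1), (x=4, y=7)
  Distance 9: (x=4, y=0), (x=4, y=8)
Total reachable: 36 (grid has 36 open cells total)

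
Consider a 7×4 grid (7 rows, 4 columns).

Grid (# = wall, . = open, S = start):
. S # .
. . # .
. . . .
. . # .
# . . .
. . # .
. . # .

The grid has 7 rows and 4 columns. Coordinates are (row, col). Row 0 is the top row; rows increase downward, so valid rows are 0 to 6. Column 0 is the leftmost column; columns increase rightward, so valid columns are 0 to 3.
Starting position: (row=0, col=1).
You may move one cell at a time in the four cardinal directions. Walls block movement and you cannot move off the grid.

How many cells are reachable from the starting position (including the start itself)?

Answer: Reachable cells: 22

Derivation:
BFS flood-fill from (row=0, col=1):
  Distance 0: (row=0, col=1)
  Distance 1: (row=0, col=0), (row=1, col=1)
  Distance 2: (row=1, col=0), (row=2, col=1)
  Distance 3: (row=2, col=0), (row=2, col=2), (row=3, col=1)
  Distance 4: (row=2, col=3), (row=3, col=0), (row=4, col=1)
  Distance 5: (row=1, col=3), (row=3, col=3), (row=4, col=2), (row=5, col=1)
  Distance 6: (row=0, col=3), (row=4, col=3), (row=5, col=0), (row=6, col=1)
  Distance 7: (row=5, col=3), (row=6, col=0)
  Distance 8: (row=6, col=3)
Total reachable: 22 (grid has 22 open cells total)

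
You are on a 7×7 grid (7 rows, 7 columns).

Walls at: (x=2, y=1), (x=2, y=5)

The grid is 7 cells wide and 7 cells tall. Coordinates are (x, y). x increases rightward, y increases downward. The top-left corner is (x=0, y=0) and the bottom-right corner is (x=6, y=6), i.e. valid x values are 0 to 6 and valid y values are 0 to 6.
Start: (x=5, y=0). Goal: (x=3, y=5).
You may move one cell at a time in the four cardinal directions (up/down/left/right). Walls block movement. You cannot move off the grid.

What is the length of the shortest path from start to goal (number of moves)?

BFS from (x=5, y=0) until reaching (x=3, y=5):
  Distance 0: (x=5, y=0)
  Distance 1: (x=4, y=0), (x=6, y=0), (x=5, y=1)
  Distance 2: (x=3, y=0), (x=4, y=1), (x=6, y=1), (x=5, y=2)
  Distance 3: (x=2, y=0), (x=3, y=1), (x=4, y=2), (x=6, y=2), (x=5, y=3)
  Distance 4: (x=1, y=0), (x=3, y=2), (x=4, y=3), (x=6, y=3), (x=5, y=4)
  Distance 5: (x=0, y=0), (x=1, y=1), (x=2, y=2), (x=3, y=3), (x=4, y=4), (x=6, y=4), (x=5, y=5)
  Distance 6: (x=0, y=1), (x=1, y=2), (x=2, y=3), (x=3, y=4), (x=4, y=5), (x=6, y=5), (x=5, y=6)
  Distance 7: (x=0, y=2), (x=1, y=3), (x=2, y=4), (x=3, y=5), (x=4, y=6), (x=6, y=6)  <- goal reached here
One shortest path (7 moves): (x=5, y=0) -> (x=4, y=0) -> (x=3, y=0) -> (x=3, y=1) -> (x=3, y=2) -> (x=3, y=3) -> (x=3, y=4) -> (x=3, y=5)

Answer: Shortest path length: 7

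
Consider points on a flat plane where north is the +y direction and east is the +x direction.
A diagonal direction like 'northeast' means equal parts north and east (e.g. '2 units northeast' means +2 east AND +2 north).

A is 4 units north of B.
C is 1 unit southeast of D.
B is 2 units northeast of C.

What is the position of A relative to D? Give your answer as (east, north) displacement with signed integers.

Place D at the origin (east=0, north=0).
  C is 1 unit southeast of D: delta (east=+1, north=-1); C at (east=1, north=-1).
  B is 2 units northeast of C: delta (east=+2, north=+2); B at (east=3, north=1).
  A is 4 units north of B: delta (east=+0, north=+4); A at (east=3, north=5).
Therefore A relative to D: (east=3, north=5).

Answer: A is at (east=3, north=5) relative to D.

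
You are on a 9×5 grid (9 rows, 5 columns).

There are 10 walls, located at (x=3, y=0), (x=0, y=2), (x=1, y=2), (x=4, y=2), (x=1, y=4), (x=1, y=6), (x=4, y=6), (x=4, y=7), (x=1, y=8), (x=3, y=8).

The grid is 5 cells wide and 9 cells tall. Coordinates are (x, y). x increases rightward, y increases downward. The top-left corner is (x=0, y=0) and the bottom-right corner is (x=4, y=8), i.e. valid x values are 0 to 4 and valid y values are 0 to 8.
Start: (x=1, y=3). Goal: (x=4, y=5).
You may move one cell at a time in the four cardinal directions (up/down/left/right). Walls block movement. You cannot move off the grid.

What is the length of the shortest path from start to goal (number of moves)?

Answer: Shortest path length: 5

Derivation:
BFS from (x=1, y=3) until reaching (x=4, y=5):
  Distance 0: (x=1, y=3)
  Distance 1: (x=0, y=3), (x=2, y=3)
  Distance 2: (x=2, y=2), (x=3, y=3), (x=0, y=4), (x=2, y=4)
  Distance 3: (x=2, y=1), (x=3, y=2), (x=4, y=3), (x=3, y=4), (x=0, y=5), (x=2, y=5)
  Distance 4: (x=2, y=0), (x=1, y=1), (x=3, y=1), (x=4, y=4), (x=1, y=5), (x=3, y=5), (x=0, y=6), (x=2, y=6)
  Distance 5: (x=1, y=0), (x=0, y=1), (x=4, y=1), (x=4, y=5), (x=3, y=6), (x=0, y=7), (x=2, y=7)  <- goal reached here
One shortest path (5 moves): (x=1, y=3) -> (x=2, y=3) -> (x=3, y=3) -> (x=4, y=3) -> (x=4, y=4) -> (x=4, y=5)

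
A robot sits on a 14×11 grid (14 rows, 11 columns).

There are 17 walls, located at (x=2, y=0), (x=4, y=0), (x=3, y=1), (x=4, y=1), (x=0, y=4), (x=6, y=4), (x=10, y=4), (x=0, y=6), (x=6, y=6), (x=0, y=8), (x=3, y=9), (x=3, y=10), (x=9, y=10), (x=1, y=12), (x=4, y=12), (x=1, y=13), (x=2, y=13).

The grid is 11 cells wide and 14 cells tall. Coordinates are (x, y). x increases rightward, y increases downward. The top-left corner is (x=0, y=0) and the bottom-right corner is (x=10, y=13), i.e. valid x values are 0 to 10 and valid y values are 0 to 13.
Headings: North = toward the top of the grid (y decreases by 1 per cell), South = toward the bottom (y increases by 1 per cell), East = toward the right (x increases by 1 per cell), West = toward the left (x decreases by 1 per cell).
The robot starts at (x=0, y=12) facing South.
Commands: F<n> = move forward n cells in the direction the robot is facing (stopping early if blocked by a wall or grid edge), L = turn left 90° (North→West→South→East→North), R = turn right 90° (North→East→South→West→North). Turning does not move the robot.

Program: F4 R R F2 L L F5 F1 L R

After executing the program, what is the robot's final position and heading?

Answer: Final position: (x=0, y=13), facing South

Derivation:
Start: (x=0, y=12), facing South
  F4: move forward 1/4 (blocked), now at (x=0, y=13)
  R: turn right, now facing West
  R: turn right, now facing North
  F2: move forward 2, now at (x=0, y=11)
  L: turn left, now facing West
  L: turn left, now facing South
  F5: move forward 2/5 (blocked), now at (x=0, y=13)
  F1: move forward 0/1 (blocked), now at (x=0, y=13)
  L: turn left, now facing East
  R: turn right, now facing South
Final: (x=0, y=13), facing South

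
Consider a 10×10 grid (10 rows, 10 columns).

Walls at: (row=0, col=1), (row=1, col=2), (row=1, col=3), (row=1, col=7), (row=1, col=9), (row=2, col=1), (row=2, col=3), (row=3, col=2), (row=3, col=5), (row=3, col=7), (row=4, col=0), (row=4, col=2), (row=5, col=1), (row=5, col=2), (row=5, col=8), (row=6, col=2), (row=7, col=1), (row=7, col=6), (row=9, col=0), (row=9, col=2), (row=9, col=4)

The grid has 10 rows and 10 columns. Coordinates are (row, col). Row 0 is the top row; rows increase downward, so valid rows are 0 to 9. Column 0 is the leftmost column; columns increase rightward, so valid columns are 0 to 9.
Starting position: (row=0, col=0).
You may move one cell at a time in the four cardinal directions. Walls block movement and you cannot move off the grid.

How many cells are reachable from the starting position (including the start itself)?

Answer: Reachable cells: 7

Derivation:
BFS flood-fill from (row=0, col=0):
  Distance 0: (row=0, col=0)
  Distance 1: (row=1, col=0)
  Distance 2: (row=1, col=1), (row=2, col=0)
  Distance 3: (row=3, col=0)
  Distance 4: (row=3, col=1)
  Distance 5: (row=4, col=1)
Total reachable: 7 (grid has 79 open cells total)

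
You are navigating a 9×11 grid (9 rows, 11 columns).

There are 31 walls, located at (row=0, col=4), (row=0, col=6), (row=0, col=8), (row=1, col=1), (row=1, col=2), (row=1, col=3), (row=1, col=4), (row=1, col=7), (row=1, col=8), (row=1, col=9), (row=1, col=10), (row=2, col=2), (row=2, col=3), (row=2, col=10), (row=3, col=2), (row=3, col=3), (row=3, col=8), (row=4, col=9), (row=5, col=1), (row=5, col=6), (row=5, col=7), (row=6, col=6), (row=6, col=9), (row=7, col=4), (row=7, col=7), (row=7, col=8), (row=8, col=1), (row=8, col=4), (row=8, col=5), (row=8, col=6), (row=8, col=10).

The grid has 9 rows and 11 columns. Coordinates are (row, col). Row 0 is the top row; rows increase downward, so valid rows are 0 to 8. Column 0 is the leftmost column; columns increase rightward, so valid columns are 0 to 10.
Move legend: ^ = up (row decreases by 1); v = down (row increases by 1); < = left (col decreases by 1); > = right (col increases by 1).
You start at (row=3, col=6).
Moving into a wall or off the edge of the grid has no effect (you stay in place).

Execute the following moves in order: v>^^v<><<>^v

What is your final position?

Start: (row=3, col=6)
  v (down): (row=3, col=6) -> (row=4, col=6)
  > (right): (row=4, col=6) -> (row=4, col=7)
  ^ (up): (row=4, col=7) -> (row=3, col=7)
  ^ (up): (row=3, col=7) -> (row=2, col=7)
  v (down): (row=2, col=7) -> (row=3, col=7)
  < (left): (row=3, col=7) -> (row=3, col=6)
  > (right): (row=3, col=6) -> (row=3, col=7)
  < (left): (row=3, col=7) -> (row=3, col=6)
  < (left): (row=3, col=6) -> (row=3, col=5)
  > (right): (row=3, col=5) -> (row=3, col=6)
  ^ (up): (row=3, col=6) -> (row=2, col=6)
  v (down): (row=2, col=6) -> (row=3, col=6)
Final: (row=3, col=6)

Answer: Final position: (row=3, col=6)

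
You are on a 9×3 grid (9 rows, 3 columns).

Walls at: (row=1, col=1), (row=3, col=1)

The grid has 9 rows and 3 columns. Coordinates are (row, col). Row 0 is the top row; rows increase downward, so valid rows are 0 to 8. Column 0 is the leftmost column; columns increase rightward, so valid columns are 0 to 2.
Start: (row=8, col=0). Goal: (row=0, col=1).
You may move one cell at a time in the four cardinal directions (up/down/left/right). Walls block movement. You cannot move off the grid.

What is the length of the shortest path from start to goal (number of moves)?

Answer: Shortest path length: 9

Derivation:
BFS from (row=8, col=0) until reaching (row=0, col=1):
  Distance 0: (row=8, col=0)
  Distance 1: (row=7, col=0), (row=8, col=1)
  Distance 2: (row=6, col=0), (row=7, col=1), (row=8, col=2)
  Distance 3: (row=5, col=0), (row=6, col=1), (row=7, col=2)
  Distance 4: (row=4, col=0), (row=5, col=1), (row=6, col=2)
  Distance 5: (row=3, col=0), (row=4, col=1), (row=5, col=2)
  Distance 6: (row=2, col=0), (row=4, col=2)
  Distance 7: (row=1, col=0), (row=2, col=1), (row=3, col=2)
  Distance 8: (row=0, col=0), (row=2, col=2)
  Distance 9: (row=0, col=1), (row=1, col=2)  <- goal reached here
One shortest path (9 moves): (row=8, col=0) -> (row=7, col=0) -> (row=6, col=0) -> (row=5, col=0) -> (row=4, col=0) -> (row=3, col=0) -> (row=2, col=0) -> (row=1, col=0) -> (row=0, col=0) -> (row=0, col=1)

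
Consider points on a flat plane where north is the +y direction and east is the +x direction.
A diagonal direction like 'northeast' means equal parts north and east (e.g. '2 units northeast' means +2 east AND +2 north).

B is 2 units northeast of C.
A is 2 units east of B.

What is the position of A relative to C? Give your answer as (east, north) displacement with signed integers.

Answer: A is at (east=4, north=2) relative to C.

Derivation:
Place C at the origin (east=0, north=0).
  B is 2 units northeast of C: delta (east=+2, north=+2); B at (east=2, north=2).
  A is 2 units east of B: delta (east=+2, north=+0); A at (east=4, north=2).
Therefore A relative to C: (east=4, north=2).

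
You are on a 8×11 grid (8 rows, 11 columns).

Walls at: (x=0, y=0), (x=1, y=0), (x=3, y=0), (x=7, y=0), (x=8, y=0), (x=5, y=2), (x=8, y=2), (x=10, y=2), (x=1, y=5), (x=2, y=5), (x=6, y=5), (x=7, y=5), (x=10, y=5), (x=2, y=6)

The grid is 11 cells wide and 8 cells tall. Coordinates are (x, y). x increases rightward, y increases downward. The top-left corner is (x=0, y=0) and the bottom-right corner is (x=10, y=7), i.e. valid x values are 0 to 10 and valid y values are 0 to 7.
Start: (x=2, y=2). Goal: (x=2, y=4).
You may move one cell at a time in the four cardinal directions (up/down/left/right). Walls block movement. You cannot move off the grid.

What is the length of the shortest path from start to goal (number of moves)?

Answer: Shortest path length: 2

Derivation:
BFS from (x=2, y=2) until reaching (x=2, y=4):
  Distance 0: (x=2, y=2)
  Distance 1: (x=2, y=1), (x=1, y=2), (x=3, y=2), (x=2, y=3)
  Distance 2: (x=2, y=0), (x=1, y=1), (x=3, y=1), (x=0, y=2), (x=4, y=2), (x=1, y=3), (x=3, y=3), (x=2, y=4)  <- goal reached here
One shortest path (2 moves): (x=2, y=2) -> (x=2, y=3) -> (x=2, y=4)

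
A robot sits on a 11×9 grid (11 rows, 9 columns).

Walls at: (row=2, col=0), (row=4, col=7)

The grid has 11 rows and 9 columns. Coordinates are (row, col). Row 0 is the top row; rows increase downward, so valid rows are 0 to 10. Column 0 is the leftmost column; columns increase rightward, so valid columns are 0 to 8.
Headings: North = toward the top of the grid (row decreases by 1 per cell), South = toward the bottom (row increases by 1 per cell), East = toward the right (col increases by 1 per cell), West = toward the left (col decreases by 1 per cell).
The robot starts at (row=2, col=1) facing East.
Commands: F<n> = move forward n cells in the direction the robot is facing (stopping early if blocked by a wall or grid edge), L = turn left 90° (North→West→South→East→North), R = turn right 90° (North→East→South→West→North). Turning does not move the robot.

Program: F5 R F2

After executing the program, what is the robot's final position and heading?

Start: (row=2, col=1), facing East
  F5: move forward 5, now at (row=2, col=6)
  R: turn right, now facing South
  F2: move forward 2, now at (row=4, col=6)
Final: (row=4, col=6), facing South

Answer: Final position: (row=4, col=6), facing South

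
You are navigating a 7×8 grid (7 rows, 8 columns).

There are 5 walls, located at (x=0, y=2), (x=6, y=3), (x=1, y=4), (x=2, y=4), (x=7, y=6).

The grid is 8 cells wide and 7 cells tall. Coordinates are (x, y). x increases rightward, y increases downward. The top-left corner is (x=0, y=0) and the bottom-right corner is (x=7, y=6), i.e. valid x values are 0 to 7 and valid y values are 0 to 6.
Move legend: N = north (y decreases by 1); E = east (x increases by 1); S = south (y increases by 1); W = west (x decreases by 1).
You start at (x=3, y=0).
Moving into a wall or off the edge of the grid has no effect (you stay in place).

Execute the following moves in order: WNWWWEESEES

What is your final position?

Answer: Final position: (x=4, y=2)

Derivation:
Start: (x=3, y=0)
  W (west): (x=3, y=0) -> (x=2, y=0)
  N (north): blocked, stay at (x=2, y=0)
  W (west): (x=2, y=0) -> (x=1, y=0)
  W (west): (x=1, y=0) -> (x=0, y=0)
  W (west): blocked, stay at (x=0, y=0)
  E (east): (x=0, y=0) -> (x=1, y=0)
  E (east): (x=1, y=0) -> (x=2, y=0)
  S (south): (x=2, y=0) -> (x=2, y=1)
  E (east): (x=2, y=1) -> (x=3, y=1)
  E (east): (x=3, y=1) -> (x=4, y=1)
  S (south): (x=4, y=1) -> (x=4, y=2)
Final: (x=4, y=2)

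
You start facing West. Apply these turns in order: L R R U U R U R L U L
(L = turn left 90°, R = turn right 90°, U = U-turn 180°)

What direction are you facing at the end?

Answer: Final heading: North

Derivation:
Start: West
  L (left (90° counter-clockwise)) -> South
  R (right (90° clockwise)) -> West
  R (right (90° clockwise)) -> North
  U (U-turn (180°)) -> South
  U (U-turn (180°)) -> North
  R (right (90° clockwise)) -> East
  U (U-turn (180°)) -> West
  R (right (90° clockwise)) -> North
  L (left (90° counter-clockwise)) -> West
  U (U-turn (180°)) -> East
  L (left (90° counter-clockwise)) -> North
Final: North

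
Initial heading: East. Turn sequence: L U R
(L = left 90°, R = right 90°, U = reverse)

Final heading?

Answer: Final heading: West

Derivation:
Start: East
  L (left (90° counter-clockwise)) -> North
  U (U-turn (180°)) -> South
  R (right (90° clockwise)) -> West
Final: West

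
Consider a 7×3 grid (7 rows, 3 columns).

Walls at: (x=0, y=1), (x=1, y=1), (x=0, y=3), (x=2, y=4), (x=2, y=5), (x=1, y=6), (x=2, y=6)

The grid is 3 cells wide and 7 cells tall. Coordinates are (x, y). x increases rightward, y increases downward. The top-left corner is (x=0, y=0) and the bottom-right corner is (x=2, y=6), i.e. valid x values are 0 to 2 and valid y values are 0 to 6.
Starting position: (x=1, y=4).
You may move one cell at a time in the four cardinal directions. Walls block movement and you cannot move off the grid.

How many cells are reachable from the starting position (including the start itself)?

BFS flood-fill from (x=1, y=4):
  Distance 0: (x=1, y=4)
  Distance 1: (x=1, y=3), (x=0, y=4), (x=1, y=5)
  Distance 2: (x=1, y=2), (x=2, y=3), (x=0, y=5)
  Distance 3: (x=0, y=2), (x=2, y=2), (x=0, y=6)
  Distance 4: (x=2, y=1)
  Distance 5: (x=2, y=0)
  Distance 6: (x=1, y=0)
  Distance 7: (x=0, y=0)
Total reachable: 14 (grid has 14 open cells total)

Answer: Reachable cells: 14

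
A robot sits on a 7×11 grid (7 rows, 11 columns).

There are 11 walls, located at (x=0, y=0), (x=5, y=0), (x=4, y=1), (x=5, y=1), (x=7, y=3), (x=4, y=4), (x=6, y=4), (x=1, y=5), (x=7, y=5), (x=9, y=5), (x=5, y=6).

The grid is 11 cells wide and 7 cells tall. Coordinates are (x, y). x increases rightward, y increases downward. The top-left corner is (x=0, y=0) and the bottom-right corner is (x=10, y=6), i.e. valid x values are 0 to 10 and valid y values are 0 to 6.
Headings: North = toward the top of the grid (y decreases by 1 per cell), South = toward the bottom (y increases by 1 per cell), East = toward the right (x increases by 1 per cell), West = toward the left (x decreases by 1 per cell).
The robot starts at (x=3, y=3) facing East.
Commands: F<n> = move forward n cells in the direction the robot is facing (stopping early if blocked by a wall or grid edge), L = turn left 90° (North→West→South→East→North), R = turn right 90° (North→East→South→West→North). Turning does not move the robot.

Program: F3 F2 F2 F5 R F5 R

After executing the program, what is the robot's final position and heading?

Answer: Final position: (x=6, y=3), facing West

Derivation:
Start: (x=3, y=3), facing East
  F3: move forward 3, now at (x=6, y=3)
  F2: move forward 0/2 (blocked), now at (x=6, y=3)
  F2: move forward 0/2 (blocked), now at (x=6, y=3)
  F5: move forward 0/5 (blocked), now at (x=6, y=3)
  R: turn right, now facing South
  F5: move forward 0/5 (blocked), now at (x=6, y=3)
  R: turn right, now facing West
Final: (x=6, y=3), facing West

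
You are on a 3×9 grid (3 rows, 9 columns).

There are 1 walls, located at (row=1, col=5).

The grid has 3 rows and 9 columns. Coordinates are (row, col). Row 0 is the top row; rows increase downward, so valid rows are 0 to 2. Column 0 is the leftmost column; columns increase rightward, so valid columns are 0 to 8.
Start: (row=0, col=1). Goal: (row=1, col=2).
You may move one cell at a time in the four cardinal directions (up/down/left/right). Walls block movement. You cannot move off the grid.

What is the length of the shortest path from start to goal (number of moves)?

BFS from (row=0, col=1) until reaching (row=1, col=2):
  Distance 0: (row=0, col=1)
  Distance 1: (row=0, col=0), (row=0, col=2), (row=1, col=1)
  Distance 2: (row=0, col=3), (row=1, col=0), (row=1, col=2), (row=2, col=1)  <- goal reached here
One shortest path (2 moves): (row=0, col=1) -> (row=0, col=2) -> (row=1, col=2)

Answer: Shortest path length: 2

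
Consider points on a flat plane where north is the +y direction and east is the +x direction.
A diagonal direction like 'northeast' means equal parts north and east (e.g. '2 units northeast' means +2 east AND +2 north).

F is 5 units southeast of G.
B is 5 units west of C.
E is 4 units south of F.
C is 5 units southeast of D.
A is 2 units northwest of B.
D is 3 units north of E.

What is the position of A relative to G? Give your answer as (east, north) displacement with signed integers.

Answer: A is at (east=3, north=-9) relative to G.

Derivation:
Place G at the origin (east=0, north=0).
  F is 5 units southeast of G: delta (east=+5, north=-5); F at (east=5, north=-5).
  E is 4 units south of F: delta (east=+0, north=-4); E at (east=5, north=-9).
  D is 3 units north of E: delta (east=+0, north=+3); D at (east=5, north=-6).
  C is 5 units southeast of D: delta (east=+5, north=-5); C at (east=10, north=-11).
  B is 5 units west of C: delta (east=-5, north=+0); B at (east=5, north=-11).
  A is 2 units northwest of B: delta (east=-2, north=+2); A at (east=3, north=-9).
Therefore A relative to G: (east=3, north=-9).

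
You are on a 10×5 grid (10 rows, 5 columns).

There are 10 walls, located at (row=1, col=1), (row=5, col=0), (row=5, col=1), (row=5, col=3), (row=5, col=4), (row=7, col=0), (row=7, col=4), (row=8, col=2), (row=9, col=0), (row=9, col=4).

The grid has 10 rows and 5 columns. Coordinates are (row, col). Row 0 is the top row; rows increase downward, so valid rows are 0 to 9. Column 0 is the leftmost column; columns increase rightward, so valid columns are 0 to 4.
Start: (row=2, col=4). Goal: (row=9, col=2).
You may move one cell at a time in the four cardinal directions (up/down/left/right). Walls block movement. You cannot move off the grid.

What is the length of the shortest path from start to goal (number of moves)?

Answer: Shortest path length: 11

Derivation:
BFS from (row=2, col=4) until reaching (row=9, col=2):
  Distance 0: (row=2, col=4)
  Distance 1: (row=1, col=4), (row=2, col=3), (row=3, col=4)
  Distance 2: (row=0, col=4), (row=1, col=3), (row=2, col=2), (row=3, col=3), (row=4, col=4)
  Distance 3: (row=0, col=3), (row=1, col=2), (row=2, col=1), (row=3, col=2), (row=4, col=3)
  Distance 4: (row=0, col=2), (row=2, col=0), (row=3, col=1), (row=4, col=2)
  Distance 5: (row=0, col=1), (row=1, col=0), (row=3, col=0), (row=4, col=1), (row=5, col=2)
  Distance 6: (row=0, col=0), (row=4, col=0), (row=6, col=2)
  Distance 7: (row=6, col=1), (row=6, col=3), (row=7, col=2)
  Distance 8: (row=6, col=0), (row=6, col=4), (row=7, col=1), (row=7, col=3)
  Distance 9: (row=8, col=1), (row=8, col=3)
  Distance 10: (row=8, col=0), (row=8, col=4), (row=9, col=1), (row=9, col=3)
  Distance 11: (row=9, col=2)  <- goal reached here
One shortest path (11 moves): (row=2, col=4) -> (row=2, col=3) -> (row=2, col=2) -> (row=3, col=2) -> (row=4, col=2) -> (row=5, col=2) -> (row=6, col=2) -> (row=6, col=3) -> (row=7, col=3) -> (row=8, col=3) -> (row=9, col=3) -> (row=9, col=2)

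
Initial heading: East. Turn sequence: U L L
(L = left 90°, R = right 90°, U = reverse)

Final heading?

Answer: Final heading: East

Derivation:
Start: East
  U (U-turn (180°)) -> West
  L (left (90° counter-clockwise)) -> South
  L (left (90° counter-clockwise)) -> East
Final: East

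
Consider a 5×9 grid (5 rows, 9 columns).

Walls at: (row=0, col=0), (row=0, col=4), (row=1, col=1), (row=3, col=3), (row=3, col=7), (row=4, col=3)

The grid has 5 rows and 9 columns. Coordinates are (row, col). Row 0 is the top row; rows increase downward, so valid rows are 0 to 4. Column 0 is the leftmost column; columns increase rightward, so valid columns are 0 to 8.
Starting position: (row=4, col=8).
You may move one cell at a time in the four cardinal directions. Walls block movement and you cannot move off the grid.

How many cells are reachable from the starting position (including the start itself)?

Answer: Reachable cells: 39

Derivation:
BFS flood-fill from (row=4, col=8):
  Distance 0: (row=4, col=8)
  Distance 1: (row=3, col=8), (row=4, col=7)
  Distance 2: (row=2, col=8), (row=4, col=6)
  Distance 3: (row=1, col=8), (row=2, col=7), (row=3, col=6), (row=4, col=5)
  Distance 4: (row=0, col=8), (row=1, col=7), (row=2, col=6), (row=3, col=5), (row=4, col=4)
  Distance 5: (row=0, col=7), (row=1, col=6), (row=2, col=5), (row=3, col=4)
  Distance 6: (row=0, col=6), (row=1, col=5), (row=2, col=4)
  Distance 7: (row=0, col=5), (row=1, col=4), (row=2, col=3)
  Distance 8: (row=1, col=3), (row=2, col=2)
  Distance 9: (row=0, col=3), (row=1, col=2), (row=2, col=1), (row=3, col=2)
  Distance 10: (row=0, col=2), (row=2, col=0), (row=3, col=1), (row=4, col=2)
  Distance 11: (row=0, col=1), (row=1, col=0), (row=3, col=0), (row=4, col=1)
  Distance 12: (row=4, col=0)
Total reachable: 39 (grid has 39 open cells total)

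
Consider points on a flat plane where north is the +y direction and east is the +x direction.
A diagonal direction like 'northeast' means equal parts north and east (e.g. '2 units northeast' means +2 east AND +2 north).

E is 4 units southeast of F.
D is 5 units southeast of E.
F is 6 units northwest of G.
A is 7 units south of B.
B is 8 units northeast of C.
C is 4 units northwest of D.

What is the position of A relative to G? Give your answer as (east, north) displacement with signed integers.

Answer: A is at (east=7, north=2) relative to G.

Derivation:
Place G at the origin (east=0, north=0).
  F is 6 units northwest of G: delta (east=-6, north=+6); F at (east=-6, north=6).
  E is 4 units southeast of F: delta (east=+4, north=-4); E at (east=-2, north=2).
  D is 5 units southeast of E: delta (east=+5, north=-5); D at (east=3, north=-3).
  C is 4 units northwest of D: delta (east=-4, north=+4); C at (east=-1, north=1).
  B is 8 units northeast of C: delta (east=+8, north=+8); B at (east=7, north=9).
  A is 7 units south of B: delta (east=+0, north=-7); A at (east=7, north=2).
Therefore A relative to G: (east=7, north=2).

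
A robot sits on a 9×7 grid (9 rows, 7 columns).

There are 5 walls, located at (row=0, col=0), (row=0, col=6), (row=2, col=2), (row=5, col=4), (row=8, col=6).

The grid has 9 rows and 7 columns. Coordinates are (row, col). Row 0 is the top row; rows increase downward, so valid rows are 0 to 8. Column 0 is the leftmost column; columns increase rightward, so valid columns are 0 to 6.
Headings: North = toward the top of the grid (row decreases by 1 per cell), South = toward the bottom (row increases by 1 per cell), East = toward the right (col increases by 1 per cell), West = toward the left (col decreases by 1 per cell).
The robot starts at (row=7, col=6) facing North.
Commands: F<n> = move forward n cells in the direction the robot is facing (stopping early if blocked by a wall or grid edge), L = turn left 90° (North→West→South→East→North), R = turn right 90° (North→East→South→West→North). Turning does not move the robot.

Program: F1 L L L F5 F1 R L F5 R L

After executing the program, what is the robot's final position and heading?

Answer: Final position: (row=6, col=6), facing East

Derivation:
Start: (row=7, col=6), facing North
  F1: move forward 1, now at (row=6, col=6)
  L: turn left, now facing West
  L: turn left, now facing South
  L: turn left, now facing East
  F5: move forward 0/5 (blocked), now at (row=6, col=6)
  F1: move forward 0/1 (blocked), now at (row=6, col=6)
  R: turn right, now facing South
  L: turn left, now facing East
  F5: move forward 0/5 (blocked), now at (row=6, col=6)
  R: turn right, now facing South
  L: turn left, now facing East
Final: (row=6, col=6), facing East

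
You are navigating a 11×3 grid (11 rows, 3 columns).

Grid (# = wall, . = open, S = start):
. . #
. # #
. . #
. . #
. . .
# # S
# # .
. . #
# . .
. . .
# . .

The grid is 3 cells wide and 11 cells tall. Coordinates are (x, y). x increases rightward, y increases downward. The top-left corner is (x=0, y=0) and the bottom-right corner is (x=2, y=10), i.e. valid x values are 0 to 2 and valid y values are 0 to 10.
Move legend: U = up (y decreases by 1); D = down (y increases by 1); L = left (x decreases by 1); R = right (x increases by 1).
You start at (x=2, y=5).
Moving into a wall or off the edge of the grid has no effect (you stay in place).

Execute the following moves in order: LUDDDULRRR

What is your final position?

Answer: Final position: (x=2, y=5)

Derivation:
Start: (x=2, y=5)
  L (left): blocked, stay at (x=2, y=5)
  U (up): (x=2, y=5) -> (x=2, y=4)
  D (down): (x=2, y=4) -> (x=2, y=5)
  D (down): (x=2, y=5) -> (x=2, y=6)
  D (down): blocked, stay at (x=2, y=6)
  U (up): (x=2, y=6) -> (x=2, y=5)
  L (left): blocked, stay at (x=2, y=5)
  [×3]R (right): blocked, stay at (x=2, y=5)
Final: (x=2, y=5)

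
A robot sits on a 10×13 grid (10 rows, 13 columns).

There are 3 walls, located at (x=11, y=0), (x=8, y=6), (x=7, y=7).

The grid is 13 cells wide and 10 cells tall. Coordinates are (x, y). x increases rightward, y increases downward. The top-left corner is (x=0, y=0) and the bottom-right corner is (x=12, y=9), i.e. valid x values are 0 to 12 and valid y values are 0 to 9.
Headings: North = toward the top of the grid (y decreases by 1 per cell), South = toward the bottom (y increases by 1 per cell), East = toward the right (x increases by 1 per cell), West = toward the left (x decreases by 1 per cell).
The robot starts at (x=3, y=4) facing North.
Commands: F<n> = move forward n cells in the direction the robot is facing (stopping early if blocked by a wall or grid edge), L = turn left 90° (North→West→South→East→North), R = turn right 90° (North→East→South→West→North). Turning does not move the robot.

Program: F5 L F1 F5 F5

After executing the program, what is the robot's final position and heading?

Start: (x=3, y=4), facing North
  F5: move forward 4/5 (blocked), now at (x=3, y=0)
  L: turn left, now facing West
  F1: move forward 1, now at (x=2, y=0)
  F5: move forward 2/5 (blocked), now at (x=0, y=0)
  F5: move forward 0/5 (blocked), now at (x=0, y=0)
Final: (x=0, y=0), facing West

Answer: Final position: (x=0, y=0), facing West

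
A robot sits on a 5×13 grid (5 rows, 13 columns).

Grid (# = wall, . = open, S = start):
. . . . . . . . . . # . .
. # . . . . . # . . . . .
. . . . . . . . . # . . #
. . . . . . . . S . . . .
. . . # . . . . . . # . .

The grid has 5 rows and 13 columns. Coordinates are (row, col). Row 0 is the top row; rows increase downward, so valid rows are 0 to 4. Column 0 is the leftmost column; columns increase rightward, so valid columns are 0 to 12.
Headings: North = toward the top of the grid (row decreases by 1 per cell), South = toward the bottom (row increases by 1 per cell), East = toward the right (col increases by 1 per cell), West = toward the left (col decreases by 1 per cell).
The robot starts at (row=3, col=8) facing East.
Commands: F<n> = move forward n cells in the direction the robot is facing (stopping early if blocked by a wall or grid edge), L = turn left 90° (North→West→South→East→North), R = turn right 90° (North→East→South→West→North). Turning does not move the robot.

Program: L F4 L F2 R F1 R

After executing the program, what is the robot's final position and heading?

Answer: Final position: (row=0, col=6), facing East

Derivation:
Start: (row=3, col=8), facing East
  L: turn left, now facing North
  F4: move forward 3/4 (blocked), now at (row=0, col=8)
  L: turn left, now facing West
  F2: move forward 2, now at (row=0, col=6)
  R: turn right, now facing North
  F1: move forward 0/1 (blocked), now at (row=0, col=6)
  R: turn right, now facing East
Final: (row=0, col=6), facing East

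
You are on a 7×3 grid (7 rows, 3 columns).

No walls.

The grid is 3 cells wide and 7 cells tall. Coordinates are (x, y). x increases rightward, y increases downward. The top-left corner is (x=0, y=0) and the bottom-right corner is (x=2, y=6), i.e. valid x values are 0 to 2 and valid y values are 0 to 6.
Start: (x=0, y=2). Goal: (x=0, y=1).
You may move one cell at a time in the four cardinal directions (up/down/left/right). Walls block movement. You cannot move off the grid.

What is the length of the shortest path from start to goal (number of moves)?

BFS from (x=0, y=2) until reaching (x=0, y=1):
  Distance 0: (x=0, y=2)
  Distance 1: (x=0, y=1), (x=1, y=2), (x=0, y=3)  <- goal reached here
One shortest path (1 moves): (x=0, y=2) -> (x=0, y=1)

Answer: Shortest path length: 1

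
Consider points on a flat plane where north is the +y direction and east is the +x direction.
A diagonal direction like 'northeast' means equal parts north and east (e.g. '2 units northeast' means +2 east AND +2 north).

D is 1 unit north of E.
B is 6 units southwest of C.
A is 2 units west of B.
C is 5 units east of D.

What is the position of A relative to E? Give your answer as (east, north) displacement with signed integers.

Place E at the origin (east=0, north=0).
  D is 1 unit north of E: delta (east=+0, north=+1); D at (east=0, north=1).
  C is 5 units east of D: delta (east=+5, north=+0); C at (east=5, north=1).
  B is 6 units southwest of C: delta (east=-6, north=-6); B at (east=-1, north=-5).
  A is 2 units west of B: delta (east=-2, north=+0); A at (east=-3, north=-5).
Therefore A relative to E: (east=-3, north=-5).

Answer: A is at (east=-3, north=-5) relative to E.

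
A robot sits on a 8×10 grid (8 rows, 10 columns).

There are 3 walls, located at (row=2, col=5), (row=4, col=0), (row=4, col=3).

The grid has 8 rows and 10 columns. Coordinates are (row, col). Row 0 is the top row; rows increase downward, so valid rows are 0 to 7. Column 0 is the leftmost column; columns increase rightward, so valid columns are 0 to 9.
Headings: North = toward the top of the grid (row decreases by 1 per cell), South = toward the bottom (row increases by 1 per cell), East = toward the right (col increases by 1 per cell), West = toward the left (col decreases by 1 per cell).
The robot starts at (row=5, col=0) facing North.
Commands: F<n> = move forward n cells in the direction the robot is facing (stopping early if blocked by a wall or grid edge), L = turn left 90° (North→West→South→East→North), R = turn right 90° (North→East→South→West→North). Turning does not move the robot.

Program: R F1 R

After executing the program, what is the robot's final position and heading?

Answer: Final position: (row=5, col=1), facing South

Derivation:
Start: (row=5, col=0), facing North
  R: turn right, now facing East
  F1: move forward 1, now at (row=5, col=1)
  R: turn right, now facing South
Final: (row=5, col=1), facing South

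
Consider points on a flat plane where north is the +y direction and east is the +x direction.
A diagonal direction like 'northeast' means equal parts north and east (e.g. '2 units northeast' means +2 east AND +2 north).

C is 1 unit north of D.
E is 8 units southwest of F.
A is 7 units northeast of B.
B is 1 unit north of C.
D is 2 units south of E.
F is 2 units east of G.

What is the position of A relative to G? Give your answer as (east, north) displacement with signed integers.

Answer: A is at (east=1, north=-1) relative to G.

Derivation:
Place G at the origin (east=0, north=0).
  F is 2 units east of G: delta (east=+2, north=+0); F at (east=2, north=0).
  E is 8 units southwest of F: delta (east=-8, north=-8); E at (east=-6, north=-8).
  D is 2 units south of E: delta (east=+0, north=-2); D at (east=-6, north=-10).
  C is 1 unit north of D: delta (east=+0, north=+1); C at (east=-6, north=-9).
  B is 1 unit north of C: delta (east=+0, north=+1); B at (east=-6, north=-8).
  A is 7 units northeast of B: delta (east=+7, north=+7); A at (east=1, north=-1).
Therefore A relative to G: (east=1, north=-1).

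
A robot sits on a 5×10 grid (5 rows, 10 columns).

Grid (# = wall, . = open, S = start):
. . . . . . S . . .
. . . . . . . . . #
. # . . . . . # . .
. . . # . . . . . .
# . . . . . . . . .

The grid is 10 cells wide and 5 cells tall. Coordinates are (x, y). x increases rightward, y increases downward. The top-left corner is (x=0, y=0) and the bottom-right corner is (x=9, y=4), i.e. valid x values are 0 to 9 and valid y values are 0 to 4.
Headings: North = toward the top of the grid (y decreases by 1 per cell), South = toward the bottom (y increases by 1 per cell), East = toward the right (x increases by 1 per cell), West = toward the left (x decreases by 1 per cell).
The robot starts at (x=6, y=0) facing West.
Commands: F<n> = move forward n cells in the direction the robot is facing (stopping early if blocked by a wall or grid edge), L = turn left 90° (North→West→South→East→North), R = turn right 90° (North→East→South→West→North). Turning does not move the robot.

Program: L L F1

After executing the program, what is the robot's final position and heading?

Answer: Final position: (x=7, y=0), facing East

Derivation:
Start: (x=6, y=0), facing West
  L: turn left, now facing South
  L: turn left, now facing East
  F1: move forward 1, now at (x=7, y=0)
Final: (x=7, y=0), facing East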